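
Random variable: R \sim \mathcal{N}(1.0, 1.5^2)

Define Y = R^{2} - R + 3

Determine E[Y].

E[Y] = 1*E[R²] - 1*E[R] + 3
E[R] = 1
E[R²] = Var(R) + (E[R])² = 2.25 + 1 = 3.25
E[Y] = 1*3.25 - 1*1 + 3 = 5.25

5.25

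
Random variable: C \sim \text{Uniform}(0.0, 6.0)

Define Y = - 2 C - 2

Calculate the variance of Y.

For Y = aC + b: Var(Y) = a² * Var(C)
Var(C) = (6 - 0)^2/12 = 3
Var(Y) = (-2)² * 3 = 4 * 3 = 12

12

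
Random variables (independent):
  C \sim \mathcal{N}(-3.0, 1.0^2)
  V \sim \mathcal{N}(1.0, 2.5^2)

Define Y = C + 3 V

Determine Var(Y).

For independent RVs: Var(aX + bY) = a²Var(X) + b²Var(Y)
Var(C) = 1
Var(V) = 6.25
Var(Y) = 1²*1 + 3²*6.25
= 1*1 + 9*6.25 = 57.25

57.25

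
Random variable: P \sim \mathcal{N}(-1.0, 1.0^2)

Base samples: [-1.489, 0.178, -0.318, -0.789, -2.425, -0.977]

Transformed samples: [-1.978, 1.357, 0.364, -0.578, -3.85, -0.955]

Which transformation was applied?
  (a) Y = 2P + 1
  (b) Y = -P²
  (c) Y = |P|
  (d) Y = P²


Checking option (a) Y = 2P + 1:
  P = -1.489 -> Y = -1.978 ✓
  P = 0.178 -> Y = 1.357 ✓
  P = -0.318 -> Y = 0.364 ✓
All samples match this transformation.

(a) 2P + 1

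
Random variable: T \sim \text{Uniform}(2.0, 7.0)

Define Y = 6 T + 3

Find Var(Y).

For Y = aT + b: Var(Y) = a² * Var(T)
Var(T) = (7 - 2)^2/12 = 2.0833333
Var(Y) = 6² * 2.0833333 = 36 * 2.0833333 = 75

75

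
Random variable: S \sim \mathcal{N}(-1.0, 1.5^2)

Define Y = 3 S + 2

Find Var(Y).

For Y = aS + b: Var(Y) = a² * Var(S)
Var(S) = 1.5^2 = 2.25
Var(Y) = 3² * 2.25 = 9 * 2.25 = 20.25

20.25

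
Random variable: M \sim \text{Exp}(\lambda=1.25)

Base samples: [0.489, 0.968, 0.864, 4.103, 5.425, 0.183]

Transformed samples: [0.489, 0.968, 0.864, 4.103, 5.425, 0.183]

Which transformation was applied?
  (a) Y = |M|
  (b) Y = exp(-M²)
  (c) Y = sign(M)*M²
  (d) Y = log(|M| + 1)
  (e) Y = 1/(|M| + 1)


Checking option (a) Y = |M|:
  M = 0.489 -> Y = 0.489 ✓
  M = 0.968 -> Y = 0.968 ✓
  M = 0.864 -> Y = 0.864 ✓
All samples match this transformation.

(a) |M|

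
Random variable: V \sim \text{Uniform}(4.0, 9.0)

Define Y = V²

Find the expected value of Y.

E[V²] = Var(V) + (E[V])² = 2.0833333 + 42.25 = 44.333333

44.333333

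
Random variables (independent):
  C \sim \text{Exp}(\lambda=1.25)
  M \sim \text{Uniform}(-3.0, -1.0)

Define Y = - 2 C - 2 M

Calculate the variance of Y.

For independent RVs: Var(aX + bY) = a²Var(X) + b²Var(Y)
Var(C) = 0.64
Var(M) = 0.33333333
Var(Y) = (-2)²*0.64 + (-2)²*0.33333333
= 4*0.64 + 4*0.33333333 = 3.8933333

3.8933333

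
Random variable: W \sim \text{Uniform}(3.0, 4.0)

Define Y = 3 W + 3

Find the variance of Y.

For Y = aW + b: Var(Y) = a² * Var(W)
Var(W) = (4 - 3)^2/12 = 0.083333333
Var(Y) = 3² * 0.083333333 = 9 * 0.083333333 = 0.75

0.75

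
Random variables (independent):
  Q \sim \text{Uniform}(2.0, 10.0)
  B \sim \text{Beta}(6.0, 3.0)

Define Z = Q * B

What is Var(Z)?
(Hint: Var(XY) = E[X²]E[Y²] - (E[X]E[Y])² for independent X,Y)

Var(XY) = E[X²]E[Y²] - (E[X]E[Y])²
E[Q] = 6, Var(Q) = 5.3333333
E[B] = 0.66666667, Var(B) = 0.022222222
E[Q²] = 5.3333333 + 6² = 41.333333
E[B²] = 0.022222222 + 0.66666667² = 0.46666667
Var(Z) = 41.333333*0.46666667 - (6*0.66666667)²
= 19.288889 - 16 = 3.2888889

3.2888889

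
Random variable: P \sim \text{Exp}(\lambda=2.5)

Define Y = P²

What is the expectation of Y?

E[P²] = Var(P) + (E[P])² = 0.16 + 0.16 = 0.32

0.32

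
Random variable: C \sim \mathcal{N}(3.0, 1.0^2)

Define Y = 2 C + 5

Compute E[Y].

For Y = 2C + 5:
E[Y] = 2 * E[C] + 5
E[C] = 3.0 = 3
E[Y] = 2 * 3 + 5 = 11

11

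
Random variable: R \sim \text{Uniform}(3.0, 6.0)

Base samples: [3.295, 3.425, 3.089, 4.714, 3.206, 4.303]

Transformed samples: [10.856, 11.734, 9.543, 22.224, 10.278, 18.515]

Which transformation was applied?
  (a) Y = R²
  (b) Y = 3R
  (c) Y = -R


Checking option (a) Y = R²:
  R = 3.295 -> Y = 10.856 ✓
  R = 3.425 -> Y = 11.734 ✓
  R = 3.089 -> Y = 9.543 ✓
All samples match this transformation.

(a) R²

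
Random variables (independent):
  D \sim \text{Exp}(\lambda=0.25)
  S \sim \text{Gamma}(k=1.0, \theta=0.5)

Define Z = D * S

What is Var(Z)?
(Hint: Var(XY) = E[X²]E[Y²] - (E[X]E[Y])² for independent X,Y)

Var(XY) = E[X²]E[Y²] - (E[X]E[Y])²
E[D] = 4, Var(D) = 16
E[S] = 0.5, Var(S) = 0.25
E[D²] = 16 + 4² = 32
E[S²] = 0.25 + 0.5² = 0.5
Var(Z) = 32*0.5 - (4*0.5)²
= 16 - 4 = 12

12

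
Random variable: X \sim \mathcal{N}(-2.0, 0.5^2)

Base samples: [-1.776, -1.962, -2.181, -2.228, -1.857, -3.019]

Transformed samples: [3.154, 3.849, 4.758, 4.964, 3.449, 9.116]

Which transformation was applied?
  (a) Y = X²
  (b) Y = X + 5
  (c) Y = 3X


Checking option (a) Y = X²:
  X = -1.776 -> Y = 3.154 ✓
  X = -1.962 -> Y = 3.849 ✓
  X = -2.181 -> Y = 4.758 ✓
All samples match this transformation.

(a) X²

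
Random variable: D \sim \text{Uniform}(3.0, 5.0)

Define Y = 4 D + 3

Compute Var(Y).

For Y = aD + b: Var(Y) = a² * Var(D)
Var(D) = (5 - 3)^2/12 = 0.33333333
Var(Y) = 4² * 0.33333333 = 16 * 0.33333333 = 5.3333333

5.3333333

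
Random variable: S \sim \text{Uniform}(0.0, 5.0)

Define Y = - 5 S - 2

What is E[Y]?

For Y = -5S - 2:
E[Y] = -5 * E[S] - 2
E[S] = (0 + 5)/2 = 2.5
E[Y] = -5 * 2.5 - 2 = -14.5

-14.5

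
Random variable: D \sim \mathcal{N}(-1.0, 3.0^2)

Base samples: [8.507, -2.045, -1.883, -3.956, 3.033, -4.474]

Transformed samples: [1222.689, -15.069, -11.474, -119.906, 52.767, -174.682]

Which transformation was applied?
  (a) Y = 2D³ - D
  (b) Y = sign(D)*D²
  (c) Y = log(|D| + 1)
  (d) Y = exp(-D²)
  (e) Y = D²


Checking option (a) Y = 2D³ - D:
  D = 8.507 -> Y = 1222.689 ✓
  D = -2.045 -> Y = -15.069 ✓
  D = -1.883 -> Y = -11.474 ✓
All samples match this transformation.

(a) 2D³ - D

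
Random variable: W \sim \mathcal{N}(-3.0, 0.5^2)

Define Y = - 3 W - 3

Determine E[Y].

For Y = -3W - 3:
E[Y] = -3 * E[W] - 3
E[W] = -3.0 = -3
E[Y] = -3 * (-3) - 3 = 6

6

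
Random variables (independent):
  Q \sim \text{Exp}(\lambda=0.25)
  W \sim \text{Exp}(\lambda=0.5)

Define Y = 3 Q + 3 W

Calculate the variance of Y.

For independent RVs: Var(aX + bY) = a²Var(X) + b²Var(Y)
Var(Q) = 16
Var(W) = 4
Var(Y) = 3²*16 + 3²*4
= 9*16 + 9*4 = 180

180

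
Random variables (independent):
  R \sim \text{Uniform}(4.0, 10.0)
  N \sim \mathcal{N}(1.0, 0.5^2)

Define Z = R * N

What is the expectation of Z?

For independent RVs: E[XY] = E[X]*E[Y]
E[R] = 7
E[N] = 1
E[Z] = 7 * 1 = 7

7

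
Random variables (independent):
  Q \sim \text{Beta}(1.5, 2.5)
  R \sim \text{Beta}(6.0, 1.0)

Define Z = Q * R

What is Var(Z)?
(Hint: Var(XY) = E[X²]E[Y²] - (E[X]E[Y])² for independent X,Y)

Var(XY) = E[X²]E[Y²] - (E[X]E[Y])²
E[Q] = 0.375, Var(Q) = 0.046875
E[R] = 0.85714286, Var(R) = 0.015306122
E[Q²] = 0.046875 + 0.375² = 0.1875
E[R²] = 0.015306122 + 0.85714286² = 0.75
Var(Z) = 0.1875*0.75 - (0.375*0.85714286)²
= 0.140625 - 0.10331633 = 0.037308673

0.037308673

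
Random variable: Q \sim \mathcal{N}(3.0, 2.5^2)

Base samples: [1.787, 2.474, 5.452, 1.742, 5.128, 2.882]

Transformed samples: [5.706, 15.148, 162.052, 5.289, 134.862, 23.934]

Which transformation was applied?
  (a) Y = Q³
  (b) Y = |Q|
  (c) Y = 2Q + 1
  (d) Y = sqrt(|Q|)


Checking option (a) Y = Q³:
  Q = 1.787 -> Y = 5.706 ✓
  Q = 2.474 -> Y = 15.148 ✓
  Q = 5.452 -> Y = 162.052 ✓
All samples match this transformation.

(a) Q³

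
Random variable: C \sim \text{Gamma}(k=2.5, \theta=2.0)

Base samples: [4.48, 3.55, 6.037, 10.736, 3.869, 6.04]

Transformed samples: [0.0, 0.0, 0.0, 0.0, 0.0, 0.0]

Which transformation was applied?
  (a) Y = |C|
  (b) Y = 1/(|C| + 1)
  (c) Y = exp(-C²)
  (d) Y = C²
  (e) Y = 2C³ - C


Checking option (c) Y = exp(-C²):
  C = 4.48 -> Y = 0.0 ✓
  C = 3.55 -> Y = 0.0 ✓
  C = 6.037 -> Y = 0.0 ✓
All samples match this transformation.

(c) exp(-C²)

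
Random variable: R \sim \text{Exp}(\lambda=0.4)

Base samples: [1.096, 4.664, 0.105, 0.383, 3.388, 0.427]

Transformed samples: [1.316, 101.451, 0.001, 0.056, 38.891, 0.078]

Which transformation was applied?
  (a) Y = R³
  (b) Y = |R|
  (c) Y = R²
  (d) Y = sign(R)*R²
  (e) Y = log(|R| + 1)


Checking option (a) Y = R³:
  R = 1.096 -> Y = 1.316 ✓
  R = 4.664 -> Y = 101.451 ✓
  R = 0.105 -> Y = 0.001 ✓
All samples match this transformation.

(a) R³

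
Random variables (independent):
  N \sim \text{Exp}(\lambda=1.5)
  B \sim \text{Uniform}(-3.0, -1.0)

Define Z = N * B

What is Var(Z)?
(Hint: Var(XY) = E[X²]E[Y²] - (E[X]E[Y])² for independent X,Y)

Var(XY) = E[X²]E[Y²] - (E[X]E[Y])²
E[N] = 0.66666667, Var(N) = 0.44444444
E[B] = -2, Var(B) = 0.33333333
E[N²] = 0.44444444 + 0.66666667² = 0.88888889
E[B²] = 0.33333333 + (-2)² = 4.3333333
Var(Z) = 0.88888889*4.3333333 - (0.66666667*(-2))²
= 3.8518519 - 1.7777778 = 2.0740741

2.0740741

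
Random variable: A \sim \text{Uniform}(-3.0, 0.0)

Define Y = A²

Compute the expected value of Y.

E[A²] = Var(A) + (E[A])² = 0.75 + 2.25 = 3

3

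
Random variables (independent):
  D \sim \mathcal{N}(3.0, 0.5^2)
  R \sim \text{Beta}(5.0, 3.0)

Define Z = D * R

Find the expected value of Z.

For independent RVs: E[XY] = E[X]*E[Y]
E[D] = 3
E[R] = 0.625
E[Z] = 3 * 0.625 = 1.875

1.875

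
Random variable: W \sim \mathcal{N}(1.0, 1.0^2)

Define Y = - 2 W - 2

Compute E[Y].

For Y = -2W - 2:
E[Y] = -2 * E[W] - 2
E[W] = 1.0 = 1
E[Y] = -2 * 1 - 2 = -4

-4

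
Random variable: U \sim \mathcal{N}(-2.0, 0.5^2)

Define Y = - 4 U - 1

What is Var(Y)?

For Y = aU + b: Var(Y) = a² * Var(U)
Var(U) = 0.5^2 = 0.25
Var(Y) = (-4)² * 0.25 = 16 * 0.25 = 4

4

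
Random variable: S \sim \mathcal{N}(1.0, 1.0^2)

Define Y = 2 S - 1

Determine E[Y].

For Y = 2S - 1:
E[Y] = 2 * E[S] - 1
E[S] = 1.0 = 1
E[Y] = 2 * 1 - 1 = 1

1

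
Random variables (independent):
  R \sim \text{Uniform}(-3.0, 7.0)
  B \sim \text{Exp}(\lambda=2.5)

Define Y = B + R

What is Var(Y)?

For independent RVs: Var(aX + bY) = a²Var(X) + b²Var(Y)
Var(R) = 8.3333333
Var(B) = 0.16
Var(Y) = 1²*8.3333333 + 1²*0.16
= 1*8.3333333 + 1*0.16 = 8.4933333

8.4933333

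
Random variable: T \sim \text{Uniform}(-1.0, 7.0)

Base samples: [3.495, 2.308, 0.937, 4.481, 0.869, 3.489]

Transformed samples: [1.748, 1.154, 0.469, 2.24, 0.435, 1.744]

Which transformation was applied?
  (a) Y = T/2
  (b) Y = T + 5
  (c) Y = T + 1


Checking option (a) Y = T/2:
  T = 3.495 -> Y = 1.748 ✓
  T = 2.308 -> Y = 1.154 ✓
  T = 0.937 -> Y = 0.469 ✓
All samples match this transformation.

(a) T/2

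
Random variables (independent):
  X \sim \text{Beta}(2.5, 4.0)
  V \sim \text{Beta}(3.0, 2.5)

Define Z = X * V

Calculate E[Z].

For independent RVs: E[XY] = E[X]*E[Y]
E[X] = 0.38461538
E[V] = 0.54545455
E[Z] = 0.38461538 * 0.54545455 = 0.20979021

0.20979021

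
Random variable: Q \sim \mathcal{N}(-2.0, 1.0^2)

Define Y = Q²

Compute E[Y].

Using E[X²] = Var(X) + (E[X])²:
E[Q] = -2
Var(Q) = 1.0^2 = 1
E[Q²] = 1 + (-2)² = 1 + 4 = 5

5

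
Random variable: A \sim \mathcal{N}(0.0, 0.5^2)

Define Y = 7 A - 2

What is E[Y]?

For Y = 7A - 2:
E[Y] = 7 * E[A] - 2
E[A] = 0.0 = 0
E[Y] = 7 * 0 - 2 = -2

-2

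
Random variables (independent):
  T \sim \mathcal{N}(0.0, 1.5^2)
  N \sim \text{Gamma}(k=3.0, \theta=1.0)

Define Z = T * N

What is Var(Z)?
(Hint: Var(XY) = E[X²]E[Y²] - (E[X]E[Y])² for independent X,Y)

Var(XY) = E[X²]E[Y²] - (E[X]E[Y])²
E[T] = 0, Var(T) = 2.25
E[N] = 3, Var(N) = 3
E[T²] = 2.25 + 0² = 2.25
E[N²] = 3 + 3² = 12
Var(Z) = 2.25*12 - (0*3)²
= 27 - 0 = 27

27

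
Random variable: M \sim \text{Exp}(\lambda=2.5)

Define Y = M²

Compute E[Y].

Using E[X²] = Var(X) + (E[X])²:
E[M] = 0.4
Var(M) = 1/2.5^2 = 0.16
E[M²] = 0.16 + 0.4² = 0.16 + 0.16 = 0.32

0.32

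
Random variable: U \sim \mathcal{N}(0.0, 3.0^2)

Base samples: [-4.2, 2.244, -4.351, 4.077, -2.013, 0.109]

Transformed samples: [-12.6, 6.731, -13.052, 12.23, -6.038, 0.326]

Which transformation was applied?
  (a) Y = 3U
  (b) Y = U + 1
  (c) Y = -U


Checking option (a) Y = 3U:
  U = -4.2 -> Y = -12.6 ✓
  U = 2.244 -> Y = 6.731 ✓
  U = -4.351 -> Y = -13.052 ✓
All samples match this transformation.

(a) 3U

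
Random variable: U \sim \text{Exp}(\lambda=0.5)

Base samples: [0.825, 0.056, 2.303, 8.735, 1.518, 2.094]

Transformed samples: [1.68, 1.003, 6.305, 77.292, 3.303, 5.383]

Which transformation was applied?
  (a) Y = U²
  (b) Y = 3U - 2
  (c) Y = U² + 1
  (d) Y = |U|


Checking option (c) Y = U² + 1:
  U = 0.825 -> Y = 1.68 ✓
  U = 0.056 -> Y = 1.003 ✓
  U = 2.303 -> Y = 6.305 ✓
All samples match this transformation.

(c) U² + 1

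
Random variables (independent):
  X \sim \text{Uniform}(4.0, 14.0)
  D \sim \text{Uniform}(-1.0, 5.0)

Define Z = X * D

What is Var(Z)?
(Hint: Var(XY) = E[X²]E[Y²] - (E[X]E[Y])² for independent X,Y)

Var(XY) = E[X²]E[Y²] - (E[X]E[Y])²
E[X] = 9, Var(X) = 8.3333333
E[D] = 2, Var(D) = 3
E[X²] = 8.3333333 + 9² = 89.333333
E[D²] = 3 + 2² = 7
Var(Z) = 89.333333*7 - (9*2)²
= 625.33333 - 324 = 301.33333

301.33333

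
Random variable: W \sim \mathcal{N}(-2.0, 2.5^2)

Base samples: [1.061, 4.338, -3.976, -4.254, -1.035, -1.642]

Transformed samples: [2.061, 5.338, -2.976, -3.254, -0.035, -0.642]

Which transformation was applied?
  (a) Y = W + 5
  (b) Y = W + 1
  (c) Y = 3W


Checking option (b) Y = W + 1:
  W = 1.061 -> Y = 2.061 ✓
  W = 4.338 -> Y = 5.338 ✓
  W = -3.976 -> Y = -2.976 ✓
All samples match this transformation.

(b) W + 1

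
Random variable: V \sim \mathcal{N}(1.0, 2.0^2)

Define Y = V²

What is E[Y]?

E[V²] = Var(V) + (E[V])² = 4 + 1 = 5

5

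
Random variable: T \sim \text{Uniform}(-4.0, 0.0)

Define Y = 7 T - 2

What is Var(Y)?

For Y = aT + b: Var(Y) = a² * Var(T)
Var(T) = (0 + 4)^2/12 = 1.3333333
Var(Y) = 7² * 1.3333333 = 49 * 1.3333333 = 65.333333

65.333333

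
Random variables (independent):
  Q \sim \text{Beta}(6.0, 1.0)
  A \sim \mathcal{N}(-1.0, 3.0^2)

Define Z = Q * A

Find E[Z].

For independent RVs: E[XY] = E[X]*E[Y]
E[Q] = 0.85714286
E[A] = -1
E[Z] = 0.85714286 * (-1) = -0.85714286

-0.85714286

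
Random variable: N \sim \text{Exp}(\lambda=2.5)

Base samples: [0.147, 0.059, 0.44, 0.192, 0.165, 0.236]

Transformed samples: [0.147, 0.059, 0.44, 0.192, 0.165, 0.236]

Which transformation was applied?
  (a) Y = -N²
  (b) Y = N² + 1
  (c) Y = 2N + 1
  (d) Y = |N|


Checking option (d) Y = |N|:
  N = 0.147 -> Y = 0.147 ✓
  N = 0.059 -> Y = 0.059 ✓
  N = 0.44 -> Y = 0.44 ✓
All samples match this transformation.

(d) |N|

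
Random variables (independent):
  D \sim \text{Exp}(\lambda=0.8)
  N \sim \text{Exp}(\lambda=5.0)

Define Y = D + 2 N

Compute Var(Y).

For independent RVs: Var(aX + bY) = a²Var(X) + b²Var(Y)
Var(D) = 1.5625
Var(N) = 0.04
Var(Y) = 1²*1.5625 + 2²*0.04
= 1*1.5625 + 4*0.04 = 1.7225

1.7225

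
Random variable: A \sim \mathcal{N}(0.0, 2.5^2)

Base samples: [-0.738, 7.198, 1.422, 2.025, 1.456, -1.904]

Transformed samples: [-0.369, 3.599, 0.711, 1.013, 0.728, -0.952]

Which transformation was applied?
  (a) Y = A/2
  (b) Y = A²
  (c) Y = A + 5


Checking option (a) Y = A/2:
  A = -0.738 -> Y = -0.369 ✓
  A = 7.198 -> Y = 3.599 ✓
  A = 1.422 -> Y = 0.711 ✓
All samples match this transformation.

(a) A/2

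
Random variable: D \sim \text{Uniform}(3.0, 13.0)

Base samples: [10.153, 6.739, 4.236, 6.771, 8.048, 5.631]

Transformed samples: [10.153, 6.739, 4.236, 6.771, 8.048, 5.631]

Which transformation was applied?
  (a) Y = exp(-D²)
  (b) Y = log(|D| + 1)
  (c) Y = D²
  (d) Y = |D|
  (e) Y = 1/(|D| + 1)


Checking option (d) Y = |D|:
  D = 10.153 -> Y = 10.153 ✓
  D = 6.739 -> Y = 6.739 ✓
  D = 4.236 -> Y = 4.236 ✓
All samples match this transformation.

(d) |D|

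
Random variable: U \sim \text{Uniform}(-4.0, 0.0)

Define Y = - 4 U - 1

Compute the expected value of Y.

For Y = -4U - 1:
E[Y] = -4 * E[U] - 1
E[U] = (-4 + 0)/2 = -2
E[Y] = -4 * (-2) - 1 = 7

7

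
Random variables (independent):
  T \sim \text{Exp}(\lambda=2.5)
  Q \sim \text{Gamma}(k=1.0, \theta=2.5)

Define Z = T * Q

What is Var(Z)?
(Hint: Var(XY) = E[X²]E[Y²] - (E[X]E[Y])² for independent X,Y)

Var(XY) = E[X²]E[Y²] - (E[X]E[Y])²
E[T] = 0.4, Var(T) = 0.16
E[Q] = 2.5, Var(Q) = 6.25
E[T²] = 0.16 + 0.4² = 0.32
E[Q²] = 6.25 + 2.5² = 12.5
Var(Z) = 0.32*12.5 - (0.4*2.5)²
= 4 - 1 = 3

3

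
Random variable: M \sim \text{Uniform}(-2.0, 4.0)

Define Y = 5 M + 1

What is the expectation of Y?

For Y = 5M + 1:
E[Y] = 5 * E[M] + 1
E[M] = (-2 + 4)/2 = 1
E[Y] = 5 * 1 + 1 = 6

6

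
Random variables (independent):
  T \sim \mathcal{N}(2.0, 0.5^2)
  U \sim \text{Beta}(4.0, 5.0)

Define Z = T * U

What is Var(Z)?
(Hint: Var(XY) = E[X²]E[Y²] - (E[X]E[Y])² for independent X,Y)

Var(XY) = E[X²]E[Y²] - (E[X]E[Y])²
E[T] = 2, Var(T) = 0.25
E[U] = 0.44444444, Var(U) = 0.024691358
E[T²] = 0.25 + 2² = 4.25
E[U²] = 0.024691358 + 0.44444444² = 0.22222222
Var(Z) = 4.25*0.22222222 - (2*0.44444444)²
= 0.94444444 - 0.79012346 = 0.15432099

0.15432099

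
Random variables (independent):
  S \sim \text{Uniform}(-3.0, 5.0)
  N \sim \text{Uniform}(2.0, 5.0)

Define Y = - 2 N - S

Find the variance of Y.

For independent RVs: Var(aX + bY) = a²Var(X) + b²Var(Y)
Var(S) = 5.3333333
Var(N) = 0.75
Var(Y) = (-1)²*5.3333333 + (-2)²*0.75
= 1*5.3333333 + 4*0.75 = 8.3333333

8.3333333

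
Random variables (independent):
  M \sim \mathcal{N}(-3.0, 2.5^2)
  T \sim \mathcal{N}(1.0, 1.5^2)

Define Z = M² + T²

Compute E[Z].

E[Z] = E[M²] + E[T²]
E[M²] = Var(M) + E[M]² = 6.25 + 9 = 15.25
E[T²] = Var(T) + E[T]² = 2.25 + 1 = 3.25
E[Z] = 15.25 + 3.25 = 18.5

18.5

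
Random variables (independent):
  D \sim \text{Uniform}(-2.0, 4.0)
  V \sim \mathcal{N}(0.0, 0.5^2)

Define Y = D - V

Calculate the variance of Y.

For independent RVs: Var(aX + bY) = a²Var(X) + b²Var(Y)
Var(D) = 3
Var(V) = 0.25
Var(Y) = 1²*3 + (-1)²*0.25
= 1*3 + 1*0.25 = 3.25

3.25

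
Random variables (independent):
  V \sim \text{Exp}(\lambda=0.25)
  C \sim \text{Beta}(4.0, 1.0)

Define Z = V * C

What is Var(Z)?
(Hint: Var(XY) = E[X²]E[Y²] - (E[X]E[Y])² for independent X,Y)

Var(XY) = E[X²]E[Y²] - (E[X]E[Y])²
E[V] = 4, Var(V) = 16
E[C] = 0.8, Var(C) = 0.026666667
E[V²] = 16 + 4² = 32
E[C²] = 0.026666667 + 0.8² = 0.66666667
Var(Z) = 32*0.66666667 - (4*0.8)²
= 21.333333 - 10.24 = 11.093333

11.093333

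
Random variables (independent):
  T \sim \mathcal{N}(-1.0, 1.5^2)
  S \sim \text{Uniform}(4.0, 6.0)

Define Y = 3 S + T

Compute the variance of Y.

For independent RVs: Var(aX + bY) = a²Var(X) + b²Var(Y)
Var(T) = 2.25
Var(S) = 0.33333333
Var(Y) = 1²*2.25 + 3²*0.33333333
= 1*2.25 + 9*0.33333333 = 5.25

5.25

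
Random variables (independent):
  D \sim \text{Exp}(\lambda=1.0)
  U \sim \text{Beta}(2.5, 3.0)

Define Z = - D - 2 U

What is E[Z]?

E[Z] = -1*E[D] - 2*E[U]
E[D] = 1
E[U] = 0.45454545
E[Z] = -1*1 - 2*0.45454545 = -1.9090909

-1.9090909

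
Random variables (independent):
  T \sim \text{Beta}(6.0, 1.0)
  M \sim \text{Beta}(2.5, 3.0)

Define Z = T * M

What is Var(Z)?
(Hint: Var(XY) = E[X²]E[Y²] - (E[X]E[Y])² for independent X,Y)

Var(XY) = E[X²]E[Y²] - (E[X]E[Y])²
E[T] = 0.85714286, Var(T) = 0.015306122
E[M] = 0.45454545, Var(M) = 0.038143675
E[T²] = 0.015306122 + 0.85714286² = 0.75
E[M²] = 0.038143675 + 0.45454545² = 0.24475524
Var(Z) = 0.75*0.24475524 - (0.85714286*0.45454545)²
= 0.18356643 - 0.15179626 = 0.031770178

0.031770178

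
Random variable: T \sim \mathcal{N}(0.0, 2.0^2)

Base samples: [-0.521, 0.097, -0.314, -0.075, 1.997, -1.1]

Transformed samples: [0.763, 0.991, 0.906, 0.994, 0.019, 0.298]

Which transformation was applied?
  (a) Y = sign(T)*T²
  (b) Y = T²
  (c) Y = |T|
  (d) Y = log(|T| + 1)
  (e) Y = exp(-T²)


Checking option (e) Y = exp(-T²):
  T = -0.521 -> Y = 0.763 ✓
  T = 0.097 -> Y = 0.991 ✓
  T = -0.314 -> Y = 0.906 ✓
All samples match this transformation.

(e) exp(-T²)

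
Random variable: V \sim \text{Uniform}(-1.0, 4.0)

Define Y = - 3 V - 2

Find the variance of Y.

For Y = aV + b: Var(Y) = a² * Var(V)
Var(V) = (4 + 1)^2/12 = 2.0833333
Var(Y) = (-3)² * 2.0833333 = 9 * 2.0833333 = 18.75

18.75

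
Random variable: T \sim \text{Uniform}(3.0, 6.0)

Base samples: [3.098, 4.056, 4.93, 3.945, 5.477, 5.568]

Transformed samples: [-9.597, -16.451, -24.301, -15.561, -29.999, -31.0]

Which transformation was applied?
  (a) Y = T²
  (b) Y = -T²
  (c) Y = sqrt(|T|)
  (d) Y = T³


Checking option (b) Y = -T²:
  T = 3.098 -> Y = -9.597 ✓
  T = 4.056 -> Y = -16.451 ✓
  T = 4.93 -> Y = -24.301 ✓
All samples match this transformation.

(b) -T²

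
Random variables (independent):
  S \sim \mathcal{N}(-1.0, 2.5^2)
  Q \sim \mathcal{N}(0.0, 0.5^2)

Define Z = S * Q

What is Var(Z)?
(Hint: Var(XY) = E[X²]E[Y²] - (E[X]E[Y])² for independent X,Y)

Var(XY) = E[X²]E[Y²] - (E[X]E[Y])²
E[S] = -1, Var(S) = 6.25
E[Q] = 0, Var(Q) = 0.25
E[S²] = 6.25 + (-1)² = 7.25
E[Q²] = 0.25 + 0² = 0.25
Var(Z) = 7.25*0.25 - (-1*0)²
= 1.8125 - 0 = 1.8125

1.8125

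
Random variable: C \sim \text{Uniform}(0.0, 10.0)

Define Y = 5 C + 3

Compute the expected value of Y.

For Y = 5C + 3:
E[Y] = 5 * E[C] + 3
E[C] = (0 + 10)/2 = 5
E[Y] = 5 * 5 + 3 = 28

28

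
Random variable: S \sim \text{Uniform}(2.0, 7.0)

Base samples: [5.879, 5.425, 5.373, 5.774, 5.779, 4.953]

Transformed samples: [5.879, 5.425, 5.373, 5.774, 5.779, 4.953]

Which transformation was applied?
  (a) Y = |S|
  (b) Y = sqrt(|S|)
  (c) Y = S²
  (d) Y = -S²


Checking option (a) Y = |S|:
  S = 5.879 -> Y = 5.879 ✓
  S = 5.425 -> Y = 5.425 ✓
  S = 5.373 -> Y = 5.373 ✓
All samples match this transformation.

(a) |S|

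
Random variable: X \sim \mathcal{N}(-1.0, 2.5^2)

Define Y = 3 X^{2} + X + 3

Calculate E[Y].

E[Y] = 3*E[X²] + 1*E[X] + 3
E[X] = -1
E[X²] = Var(X) + (E[X])² = 6.25 + 1 = 7.25
E[Y] = 3*7.25 + 1*(-1) + 3 = 23.75

23.75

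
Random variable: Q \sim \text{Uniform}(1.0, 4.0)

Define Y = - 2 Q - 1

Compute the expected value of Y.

For Y = -2Q - 1:
E[Y] = -2 * E[Q] - 1
E[Q] = (1 + 4)/2 = 2.5
E[Y] = -2 * 2.5 - 1 = -6

-6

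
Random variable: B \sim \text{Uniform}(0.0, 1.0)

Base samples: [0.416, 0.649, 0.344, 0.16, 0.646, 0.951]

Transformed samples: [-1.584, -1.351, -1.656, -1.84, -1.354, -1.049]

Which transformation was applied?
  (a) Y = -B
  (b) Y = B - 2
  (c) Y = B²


Checking option (b) Y = B - 2:
  B = 0.416 -> Y = -1.584 ✓
  B = 0.649 -> Y = -1.351 ✓
  B = 0.344 -> Y = -1.656 ✓
All samples match this transformation.

(b) B - 2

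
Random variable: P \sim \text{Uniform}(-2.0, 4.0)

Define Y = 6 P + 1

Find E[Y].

For Y = 6P + 1:
E[Y] = 6 * E[P] + 1
E[P] = (-2 + 4)/2 = 1
E[Y] = 6 * 1 + 1 = 7

7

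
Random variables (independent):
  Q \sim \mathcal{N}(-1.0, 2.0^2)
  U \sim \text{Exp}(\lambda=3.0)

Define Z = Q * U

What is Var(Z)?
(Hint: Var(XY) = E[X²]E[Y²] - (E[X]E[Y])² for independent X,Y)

Var(XY) = E[X²]E[Y²] - (E[X]E[Y])²
E[Q] = -1, Var(Q) = 4
E[U] = 0.33333333, Var(U) = 0.11111111
E[Q²] = 4 + (-1)² = 5
E[U²] = 0.11111111 + 0.33333333² = 0.22222222
Var(Z) = 5*0.22222222 - (-1*0.33333333)²
= 1.1111111 - 0.11111111 = 1

1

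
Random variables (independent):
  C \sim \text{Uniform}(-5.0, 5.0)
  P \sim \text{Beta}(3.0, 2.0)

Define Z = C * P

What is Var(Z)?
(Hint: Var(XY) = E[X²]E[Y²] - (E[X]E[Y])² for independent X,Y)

Var(XY) = E[X²]E[Y²] - (E[X]E[Y])²
E[C] = 0, Var(C) = 8.3333333
E[P] = 0.6, Var(P) = 0.04
E[C²] = 8.3333333 + 0² = 8.3333333
E[P²] = 0.04 + 0.6² = 0.4
Var(Z) = 8.3333333*0.4 - (0*0.6)²
= 3.3333333 - 0 = 3.3333333

3.3333333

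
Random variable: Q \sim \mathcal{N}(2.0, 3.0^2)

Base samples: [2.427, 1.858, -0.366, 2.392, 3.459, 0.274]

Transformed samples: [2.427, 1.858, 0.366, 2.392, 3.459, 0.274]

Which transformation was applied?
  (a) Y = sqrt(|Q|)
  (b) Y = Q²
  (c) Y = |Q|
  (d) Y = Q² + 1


Checking option (c) Y = |Q|:
  Q = 2.427 -> Y = 2.427 ✓
  Q = 1.858 -> Y = 1.858 ✓
  Q = -0.366 -> Y = 0.366 ✓
All samples match this transformation.

(c) |Q|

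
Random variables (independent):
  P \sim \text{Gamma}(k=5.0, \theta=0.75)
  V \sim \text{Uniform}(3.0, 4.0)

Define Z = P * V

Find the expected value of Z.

For independent RVs: E[XY] = E[X]*E[Y]
E[P] = 3.75
E[V] = 3.5
E[Z] = 3.75 * 3.5 = 13.125

13.125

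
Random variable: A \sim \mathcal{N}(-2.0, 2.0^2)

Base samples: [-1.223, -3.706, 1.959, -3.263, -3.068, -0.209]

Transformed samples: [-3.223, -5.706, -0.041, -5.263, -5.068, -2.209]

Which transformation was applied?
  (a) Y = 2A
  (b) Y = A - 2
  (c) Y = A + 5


Checking option (b) Y = A - 2:
  A = -1.223 -> Y = -3.223 ✓
  A = -3.706 -> Y = -5.706 ✓
  A = 1.959 -> Y = -0.041 ✓
All samples match this transformation.

(b) A - 2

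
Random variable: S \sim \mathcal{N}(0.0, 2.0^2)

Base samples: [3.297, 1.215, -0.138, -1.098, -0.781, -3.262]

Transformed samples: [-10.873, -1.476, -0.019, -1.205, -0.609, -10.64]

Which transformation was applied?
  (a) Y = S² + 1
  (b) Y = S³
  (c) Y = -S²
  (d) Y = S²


Checking option (c) Y = -S²:
  S = 3.297 -> Y = -10.873 ✓
  S = 1.215 -> Y = -1.476 ✓
  S = -0.138 -> Y = -0.019 ✓
All samples match this transformation.

(c) -S²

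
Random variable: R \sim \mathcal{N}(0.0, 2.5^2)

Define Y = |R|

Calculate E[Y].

For X ~ N(0, 2.5²), E[|X|] = sigma * sqrt(2/pi)
= 2.5 * sqrt(2/pi) = 1.9947114

1.9947114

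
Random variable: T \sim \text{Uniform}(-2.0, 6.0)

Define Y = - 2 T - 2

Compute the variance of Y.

For Y = aT + b: Var(Y) = a² * Var(T)
Var(T) = (6 + 2)^2/12 = 5.3333333
Var(Y) = (-2)² * 5.3333333 = 4 * 5.3333333 = 21.333333

21.333333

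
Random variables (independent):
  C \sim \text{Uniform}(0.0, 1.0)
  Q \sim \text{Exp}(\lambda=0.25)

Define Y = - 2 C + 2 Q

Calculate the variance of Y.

For independent RVs: Var(aX + bY) = a²Var(X) + b²Var(Y)
Var(C) = 0.083333333
Var(Q) = 16
Var(Y) = (-2)²*0.083333333 + 2²*16
= 4*0.083333333 + 4*16 = 64.333333

64.333333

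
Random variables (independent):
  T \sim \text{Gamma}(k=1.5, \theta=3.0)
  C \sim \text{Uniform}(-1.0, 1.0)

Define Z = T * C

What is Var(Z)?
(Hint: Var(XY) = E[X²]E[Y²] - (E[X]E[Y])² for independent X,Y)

Var(XY) = E[X²]E[Y²] - (E[X]E[Y])²
E[T] = 4.5, Var(T) = 13.5
E[C] = 0, Var(C) = 0.33333333
E[T²] = 13.5 + 4.5² = 33.75
E[C²] = 0.33333333 + 0² = 0.33333333
Var(Z) = 33.75*0.33333333 - (4.5*0)²
= 11.25 - 0 = 11.25

11.25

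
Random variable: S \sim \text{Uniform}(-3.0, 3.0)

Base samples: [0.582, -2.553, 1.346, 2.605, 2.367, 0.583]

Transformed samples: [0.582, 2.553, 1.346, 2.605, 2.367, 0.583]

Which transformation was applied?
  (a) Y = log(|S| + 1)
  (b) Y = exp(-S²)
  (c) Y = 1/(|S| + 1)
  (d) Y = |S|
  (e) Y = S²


Checking option (d) Y = |S|:
  S = 0.582 -> Y = 0.582 ✓
  S = -2.553 -> Y = 2.553 ✓
  S = 1.346 -> Y = 1.346 ✓
All samples match this transformation.

(d) |S|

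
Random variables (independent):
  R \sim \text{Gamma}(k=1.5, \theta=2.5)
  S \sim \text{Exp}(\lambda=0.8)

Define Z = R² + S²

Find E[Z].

E[Z] = E[R²] + E[S²]
E[R²] = Var(R) + E[R]² = 9.375 + 14.0625 = 23.4375
E[S²] = Var(S) + E[S]² = 1.5625 + 1.5625 = 3.125
E[Z] = 23.4375 + 3.125 = 26.5625

26.5625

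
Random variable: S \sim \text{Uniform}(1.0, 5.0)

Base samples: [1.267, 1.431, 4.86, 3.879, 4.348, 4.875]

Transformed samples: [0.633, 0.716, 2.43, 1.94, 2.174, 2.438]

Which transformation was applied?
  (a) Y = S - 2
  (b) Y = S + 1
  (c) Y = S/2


Checking option (c) Y = S/2:
  S = 1.267 -> Y = 0.633 ✓
  S = 1.431 -> Y = 0.716 ✓
  S = 4.86 -> Y = 2.43 ✓
All samples match this transformation.

(c) S/2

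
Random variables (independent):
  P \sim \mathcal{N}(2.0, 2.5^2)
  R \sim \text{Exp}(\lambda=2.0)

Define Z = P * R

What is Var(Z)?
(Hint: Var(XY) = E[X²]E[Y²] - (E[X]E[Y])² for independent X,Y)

Var(XY) = E[X²]E[Y²] - (E[X]E[Y])²
E[P] = 2, Var(P) = 6.25
E[R] = 0.5, Var(R) = 0.25
E[P²] = 6.25 + 2² = 10.25
E[R²] = 0.25 + 0.5² = 0.5
Var(Z) = 10.25*0.5 - (2*0.5)²
= 5.125 - 1 = 4.125

4.125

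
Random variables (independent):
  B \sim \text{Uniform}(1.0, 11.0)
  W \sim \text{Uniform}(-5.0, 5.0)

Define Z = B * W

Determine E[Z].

For independent RVs: E[XY] = E[X]*E[Y]
E[B] = 6
E[W] = 0
E[Z] = 6 * 0 = 0

0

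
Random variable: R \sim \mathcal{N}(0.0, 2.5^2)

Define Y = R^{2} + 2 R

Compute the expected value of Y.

E[Y] = 1*E[R²] + 2*E[R]
E[R] = 0
E[R²] = Var(R) + (E[R])² = 6.25 + 0 = 6.25
E[Y] = 1*6.25 + 2*0 = 6.25

6.25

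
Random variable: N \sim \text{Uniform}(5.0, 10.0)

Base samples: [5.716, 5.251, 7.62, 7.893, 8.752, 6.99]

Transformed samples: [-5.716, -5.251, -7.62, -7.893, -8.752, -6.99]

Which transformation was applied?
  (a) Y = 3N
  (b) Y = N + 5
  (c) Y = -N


Checking option (c) Y = -N:
  N = 5.716 -> Y = -5.716 ✓
  N = 5.251 -> Y = -5.251 ✓
  N = 7.62 -> Y = -7.62 ✓
All samples match this transformation.

(c) -N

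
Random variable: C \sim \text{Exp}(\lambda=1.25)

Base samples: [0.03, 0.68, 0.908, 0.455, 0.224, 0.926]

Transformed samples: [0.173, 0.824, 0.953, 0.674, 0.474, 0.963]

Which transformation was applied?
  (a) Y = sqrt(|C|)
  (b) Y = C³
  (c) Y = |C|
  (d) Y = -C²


Checking option (a) Y = sqrt(|C|):
  C = 0.03 -> Y = 0.173 ✓
  C = 0.68 -> Y = 0.824 ✓
  C = 0.908 -> Y = 0.953 ✓
All samples match this transformation.

(a) sqrt(|C|)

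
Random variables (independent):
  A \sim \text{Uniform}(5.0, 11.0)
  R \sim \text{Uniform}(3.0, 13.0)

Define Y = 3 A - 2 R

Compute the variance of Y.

For independent RVs: Var(aX + bY) = a²Var(X) + b²Var(Y)
Var(A) = 3
Var(R) = 8.3333333
Var(Y) = 3²*3 + (-2)²*8.3333333
= 9*3 + 4*8.3333333 = 60.333333

60.333333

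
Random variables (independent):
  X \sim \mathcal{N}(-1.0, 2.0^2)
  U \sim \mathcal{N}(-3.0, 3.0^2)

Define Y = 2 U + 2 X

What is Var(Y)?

For independent RVs: Var(aX + bY) = a²Var(X) + b²Var(Y)
Var(X) = 4
Var(U) = 9
Var(Y) = 2²*4 + 2²*9
= 4*4 + 4*9 = 52

52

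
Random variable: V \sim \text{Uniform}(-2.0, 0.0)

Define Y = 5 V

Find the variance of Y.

For Y = aV + b: Var(Y) = a² * Var(V)
Var(V) = (0 + 2)^2/12 = 0.33333333
Var(Y) = 5² * 0.33333333 = 25 * 0.33333333 = 8.3333333

8.3333333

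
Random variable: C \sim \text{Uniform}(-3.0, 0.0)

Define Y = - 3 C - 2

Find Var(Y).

For Y = aC + b: Var(Y) = a² * Var(C)
Var(C) = (0 + 3)^2/12 = 0.75
Var(Y) = (-3)² * 0.75 = 9 * 0.75 = 6.75

6.75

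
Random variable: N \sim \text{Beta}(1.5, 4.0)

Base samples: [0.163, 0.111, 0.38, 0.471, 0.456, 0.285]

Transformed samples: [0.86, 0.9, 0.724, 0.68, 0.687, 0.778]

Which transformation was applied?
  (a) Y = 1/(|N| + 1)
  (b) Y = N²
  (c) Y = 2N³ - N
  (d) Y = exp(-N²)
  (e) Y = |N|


Checking option (a) Y = 1/(|N| + 1):
  N = 0.163 -> Y = 0.86 ✓
  N = 0.111 -> Y = 0.9 ✓
  N = 0.38 -> Y = 0.724 ✓
All samples match this transformation.

(a) 1/(|N| + 1)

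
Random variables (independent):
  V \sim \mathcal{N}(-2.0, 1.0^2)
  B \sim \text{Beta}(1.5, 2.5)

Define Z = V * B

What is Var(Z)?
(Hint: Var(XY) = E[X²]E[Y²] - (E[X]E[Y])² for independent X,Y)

Var(XY) = E[X²]E[Y²] - (E[X]E[Y])²
E[V] = -2, Var(V) = 1
E[B] = 0.375, Var(B) = 0.046875
E[V²] = 1 + (-2)² = 5
E[B²] = 0.046875 + 0.375² = 0.1875
Var(Z) = 5*0.1875 - (-2*0.375)²
= 0.9375 - 0.5625 = 0.375

0.375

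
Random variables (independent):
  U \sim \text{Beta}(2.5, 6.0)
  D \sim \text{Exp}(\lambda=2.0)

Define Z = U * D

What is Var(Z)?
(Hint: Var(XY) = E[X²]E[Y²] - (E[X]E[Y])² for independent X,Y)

Var(XY) = E[X²]E[Y²] - (E[X]E[Y])²
E[U] = 0.29411765, Var(U) = 0.021853943
E[D] = 0.5, Var(D) = 0.25
E[U²] = 0.021853943 + 0.29411765² = 0.10835913
E[D²] = 0.25 + 0.5² = 0.5
Var(Z) = 0.10835913*0.5 - (0.29411765*0.5)²
= 0.054179567 - 0.021626298 = 0.032553269

0.032553269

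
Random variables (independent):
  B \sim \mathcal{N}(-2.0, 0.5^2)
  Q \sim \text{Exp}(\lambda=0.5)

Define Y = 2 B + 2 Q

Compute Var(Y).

For independent RVs: Var(aX + bY) = a²Var(X) + b²Var(Y)
Var(B) = 0.25
Var(Q) = 4
Var(Y) = 2²*0.25 + 2²*4
= 4*0.25 + 4*4 = 17

17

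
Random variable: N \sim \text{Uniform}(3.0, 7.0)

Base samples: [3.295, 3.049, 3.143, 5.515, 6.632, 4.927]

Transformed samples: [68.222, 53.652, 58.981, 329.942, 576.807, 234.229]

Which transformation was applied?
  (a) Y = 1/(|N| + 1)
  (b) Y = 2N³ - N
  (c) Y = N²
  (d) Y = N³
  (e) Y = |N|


Checking option (b) Y = 2N³ - N:
  N = 3.295 -> Y = 68.222 ✓
  N = 3.049 -> Y = 53.652 ✓
  N = 3.143 -> Y = 58.981 ✓
All samples match this transformation.

(b) 2N³ - N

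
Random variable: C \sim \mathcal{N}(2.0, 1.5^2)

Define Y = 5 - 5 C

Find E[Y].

For Y = -5C + 5:
E[Y] = -5 * E[C] + 5
E[C] = 2.0 = 2
E[Y] = -5 * 2 + 5 = -5

-5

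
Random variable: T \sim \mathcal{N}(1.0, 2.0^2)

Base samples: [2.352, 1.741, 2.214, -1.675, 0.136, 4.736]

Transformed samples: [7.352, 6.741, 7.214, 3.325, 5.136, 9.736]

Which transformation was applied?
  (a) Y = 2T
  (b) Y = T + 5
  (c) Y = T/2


Checking option (b) Y = T + 5:
  T = 2.352 -> Y = 7.352 ✓
  T = 1.741 -> Y = 6.741 ✓
  T = 2.214 -> Y = 7.214 ✓
All samples match this transformation.

(b) T + 5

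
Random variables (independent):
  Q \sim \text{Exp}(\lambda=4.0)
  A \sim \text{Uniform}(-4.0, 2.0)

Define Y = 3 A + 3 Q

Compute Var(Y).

For independent RVs: Var(aX + bY) = a²Var(X) + b²Var(Y)
Var(Q) = 0.0625
Var(A) = 3
Var(Y) = 3²*0.0625 + 3²*3
= 9*0.0625 + 9*3 = 27.5625

27.5625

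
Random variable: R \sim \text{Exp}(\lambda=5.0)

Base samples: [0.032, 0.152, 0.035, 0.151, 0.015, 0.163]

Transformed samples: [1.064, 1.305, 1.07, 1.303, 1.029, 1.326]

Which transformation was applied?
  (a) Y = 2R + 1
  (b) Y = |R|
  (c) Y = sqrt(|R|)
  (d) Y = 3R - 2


Checking option (a) Y = 2R + 1:
  R = 0.032 -> Y = 1.064 ✓
  R = 0.152 -> Y = 1.305 ✓
  R = 0.035 -> Y = 1.07 ✓
All samples match this transformation.

(a) 2R + 1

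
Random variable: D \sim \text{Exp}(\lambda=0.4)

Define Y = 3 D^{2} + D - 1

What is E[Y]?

E[Y] = 3*E[D²] + 1*E[D] - 1
E[D] = 2.5
E[D²] = Var(D) + (E[D])² = 6.25 + 6.25 = 12.5
E[Y] = 3*12.5 + 1*2.5 - 1 = 39

39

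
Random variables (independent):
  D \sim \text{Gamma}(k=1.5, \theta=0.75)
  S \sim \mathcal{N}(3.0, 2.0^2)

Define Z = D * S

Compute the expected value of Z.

For independent RVs: E[XY] = E[X]*E[Y]
E[D] = 1.125
E[S] = 3
E[Z] = 1.125 * 3 = 3.375

3.375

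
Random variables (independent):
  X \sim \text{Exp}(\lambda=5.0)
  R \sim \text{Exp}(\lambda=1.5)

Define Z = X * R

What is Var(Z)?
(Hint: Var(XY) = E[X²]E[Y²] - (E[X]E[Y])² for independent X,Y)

Var(XY) = E[X²]E[Y²] - (E[X]E[Y])²
E[X] = 0.2, Var(X) = 0.04
E[R] = 0.66666667, Var(R) = 0.44444444
E[X²] = 0.04 + 0.2² = 0.08
E[R²] = 0.44444444 + 0.66666667² = 0.88888889
Var(Z) = 0.08*0.88888889 - (0.2*0.66666667)²
= 0.071111111 - 0.017777778 = 0.053333333

0.053333333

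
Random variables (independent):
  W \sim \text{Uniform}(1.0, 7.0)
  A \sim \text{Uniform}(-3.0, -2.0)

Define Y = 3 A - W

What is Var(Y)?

For independent RVs: Var(aX + bY) = a²Var(X) + b²Var(Y)
Var(W) = 3
Var(A) = 0.083333333
Var(Y) = (-1)²*3 + 3²*0.083333333
= 1*3 + 9*0.083333333 = 3.75

3.75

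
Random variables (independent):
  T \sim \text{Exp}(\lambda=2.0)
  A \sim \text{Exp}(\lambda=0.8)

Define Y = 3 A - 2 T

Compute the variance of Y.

For independent RVs: Var(aX + bY) = a²Var(X) + b²Var(Y)
Var(T) = 0.25
Var(A) = 1.5625
Var(Y) = (-2)²*0.25 + 3²*1.5625
= 4*0.25 + 9*1.5625 = 15.0625

15.0625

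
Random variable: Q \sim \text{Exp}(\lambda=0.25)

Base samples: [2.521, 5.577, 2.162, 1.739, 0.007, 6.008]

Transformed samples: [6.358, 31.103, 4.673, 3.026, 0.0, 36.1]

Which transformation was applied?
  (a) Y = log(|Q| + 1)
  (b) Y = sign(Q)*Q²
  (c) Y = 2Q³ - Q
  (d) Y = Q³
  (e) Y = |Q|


Checking option (b) Y = sign(Q)*Q²:
  Q = 2.521 -> Y = 6.358 ✓
  Q = 5.577 -> Y = 31.103 ✓
  Q = 2.162 -> Y = 4.673 ✓
All samples match this transformation.

(b) sign(Q)*Q²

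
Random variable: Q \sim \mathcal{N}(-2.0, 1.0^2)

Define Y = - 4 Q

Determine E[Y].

For Y = -4Q:
E[Y] = -4 * E[Q]
E[Q] = -2.0 = -2
E[Y] = -4 * (-2) = 8

8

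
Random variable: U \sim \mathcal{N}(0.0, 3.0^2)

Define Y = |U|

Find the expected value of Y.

For X ~ N(0, 3.0²), E[|X|] = sigma * sqrt(2/pi)
= 3.0 * sqrt(2/pi) = 2.3936537

2.3936537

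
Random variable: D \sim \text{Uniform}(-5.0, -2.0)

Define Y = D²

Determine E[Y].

E[D²] = Var(D) + (E[D])² = 0.75 + 12.25 = 13

13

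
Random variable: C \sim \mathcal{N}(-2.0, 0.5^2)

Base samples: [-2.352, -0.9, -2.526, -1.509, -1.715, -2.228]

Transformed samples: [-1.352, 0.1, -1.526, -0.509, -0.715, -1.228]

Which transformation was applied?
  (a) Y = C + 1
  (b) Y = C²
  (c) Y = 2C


Checking option (a) Y = C + 1:
  C = -2.352 -> Y = -1.352 ✓
  C = -0.9 -> Y = 0.1 ✓
  C = -2.526 -> Y = -1.526 ✓
All samples match this transformation.

(a) C + 1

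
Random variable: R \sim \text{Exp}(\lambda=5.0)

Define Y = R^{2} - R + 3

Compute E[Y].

E[Y] = 1*E[R²] - 1*E[R] + 3
E[R] = 0.2
E[R²] = Var(R) + (E[R])² = 0.04 + 0.04 = 0.08
E[Y] = 1*0.08 - 1*0.2 + 3 = 2.88

2.88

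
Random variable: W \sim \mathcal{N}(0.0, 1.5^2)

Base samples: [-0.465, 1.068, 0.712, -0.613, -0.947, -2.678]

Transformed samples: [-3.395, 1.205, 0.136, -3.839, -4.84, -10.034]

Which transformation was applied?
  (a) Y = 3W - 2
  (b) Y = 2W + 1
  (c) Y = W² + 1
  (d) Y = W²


Checking option (a) Y = 3W - 2:
  W = -0.465 -> Y = -3.395 ✓
  W = 1.068 -> Y = 1.205 ✓
  W = 0.712 -> Y = 0.136 ✓
All samples match this transformation.

(a) 3W - 2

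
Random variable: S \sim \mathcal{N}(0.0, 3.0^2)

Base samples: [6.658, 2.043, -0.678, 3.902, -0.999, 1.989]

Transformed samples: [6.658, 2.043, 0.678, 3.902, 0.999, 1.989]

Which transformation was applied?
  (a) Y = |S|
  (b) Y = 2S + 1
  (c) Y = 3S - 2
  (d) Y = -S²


Checking option (a) Y = |S|:
  S = 6.658 -> Y = 6.658 ✓
  S = 2.043 -> Y = 2.043 ✓
  S = -0.678 -> Y = 0.678 ✓
All samples match this transformation.

(a) |S|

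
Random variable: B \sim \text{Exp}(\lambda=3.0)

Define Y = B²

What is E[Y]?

Using E[X²] = Var(X) + (E[X])²:
E[B] = 0.33333333
Var(B) = 1/3.0^2 = 0.11111111
E[B²] = 0.11111111 + 0.33333333² = 0.11111111 + 0.11111111 = 0.22222222

0.22222222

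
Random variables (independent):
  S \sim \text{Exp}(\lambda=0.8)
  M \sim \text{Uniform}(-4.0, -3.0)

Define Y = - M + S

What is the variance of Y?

For independent RVs: Var(aX + bY) = a²Var(X) + b²Var(Y)
Var(S) = 1.5625
Var(M) = 0.083333333
Var(Y) = 1²*1.5625 + (-1)²*0.083333333
= 1*1.5625 + 1*0.083333333 = 1.6458333

1.6458333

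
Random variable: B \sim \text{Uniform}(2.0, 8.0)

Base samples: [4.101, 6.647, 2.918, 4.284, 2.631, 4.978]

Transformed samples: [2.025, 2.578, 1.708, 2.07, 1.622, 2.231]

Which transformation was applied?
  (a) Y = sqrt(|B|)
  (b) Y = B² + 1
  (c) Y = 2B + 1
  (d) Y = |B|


Checking option (a) Y = sqrt(|B|):
  B = 4.101 -> Y = 2.025 ✓
  B = 6.647 -> Y = 2.578 ✓
  B = 2.918 -> Y = 1.708 ✓
All samples match this transformation.

(a) sqrt(|B|)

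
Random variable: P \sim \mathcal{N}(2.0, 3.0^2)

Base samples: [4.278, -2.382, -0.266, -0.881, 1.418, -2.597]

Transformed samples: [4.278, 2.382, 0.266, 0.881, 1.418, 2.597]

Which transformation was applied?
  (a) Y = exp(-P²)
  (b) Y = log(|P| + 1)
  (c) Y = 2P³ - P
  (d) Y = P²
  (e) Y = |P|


Checking option (e) Y = |P|:
  P = 4.278 -> Y = 4.278 ✓
  P = -2.382 -> Y = 2.382 ✓
  P = -0.266 -> Y = 0.266 ✓
All samples match this transformation.

(e) |P|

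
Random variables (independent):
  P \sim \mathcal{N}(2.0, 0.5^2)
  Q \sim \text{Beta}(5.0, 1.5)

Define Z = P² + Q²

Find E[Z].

E[Z] = E[P²] + E[Q²]
E[P²] = Var(P) + E[P]² = 0.25 + 4 = 4.25
E[Q²] = Var(Q) + E[Q]² = 0.023668639 + 0.59171598 = 0.61538462
E[Z] = 4.25 + 0.61538462 = 4.8653846

4.8653846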